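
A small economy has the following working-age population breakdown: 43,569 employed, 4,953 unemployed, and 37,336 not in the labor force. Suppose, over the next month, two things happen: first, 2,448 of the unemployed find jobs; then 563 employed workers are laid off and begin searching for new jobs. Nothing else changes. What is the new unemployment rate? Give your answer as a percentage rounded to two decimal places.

New unemployment rate ≈ 6.32%.

Initially, labor force = 43,569 + 4,953 = 48,522, so u = 4,953/48,522 = 10.21%.
After the first change, unemployed falls and employed rises by 2,448; labor force unchanged → E = 46,017, U = 2,505, labor force = 48,522.
After the second change, employed falls and unemployed rises by 563; labor force unchanged → E = 45,454, U = 3,068, labor force = 48,522.
New unemployment rate = 3,068 / 48,522 = 6.32%.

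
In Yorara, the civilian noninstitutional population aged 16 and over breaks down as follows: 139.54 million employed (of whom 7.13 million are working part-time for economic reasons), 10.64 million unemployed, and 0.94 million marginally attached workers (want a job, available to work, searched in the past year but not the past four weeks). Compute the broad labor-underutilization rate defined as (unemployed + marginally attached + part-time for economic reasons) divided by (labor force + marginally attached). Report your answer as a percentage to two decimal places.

Broad underutilization rate ≈ 12.38%.

Labor force = 139.54 + 10.64 = 150.18 million.
Numerator = 10.64 + 0.94 + 7.13 = 18.71 million.
Denominator = 150.18 + 0.94 = 151.12 million.
Broad rate = 18.71 / 151.12 = 12.38%.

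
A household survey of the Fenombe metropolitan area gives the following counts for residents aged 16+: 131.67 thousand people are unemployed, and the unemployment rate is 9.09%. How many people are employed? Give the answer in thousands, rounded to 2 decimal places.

Labor force = U / u = 131.67 / 0.0909 ≈ 1,448.51 thousand.
Employed = labor force − unemployed = 1,448.51 − 131.67 = 1,316.84 thousand.

About 1,316.84 thousand are employed.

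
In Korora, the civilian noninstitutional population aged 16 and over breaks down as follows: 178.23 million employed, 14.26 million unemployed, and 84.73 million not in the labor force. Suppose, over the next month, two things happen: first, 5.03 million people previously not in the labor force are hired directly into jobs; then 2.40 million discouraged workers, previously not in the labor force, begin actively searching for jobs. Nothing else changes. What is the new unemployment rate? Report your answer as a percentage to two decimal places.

New unemployment rate ≈ 8.33%.

Initially, labor force = 178.23 + 14.26 = 192.49 million, so u = 14.26/192.49 = 7.41%.
After the first change, employed and labor force both rise by 5.03; unemployed unchanged → E = 183.26, U = 14.26, labor force = 197.52 million.
After the second change, unemployed and labor force both rise by 2.40 → E = 183.26, U = 16.66, labor force = 199.92 million.
New unemployment rate = 16.66 / 199.92 = 8.33%.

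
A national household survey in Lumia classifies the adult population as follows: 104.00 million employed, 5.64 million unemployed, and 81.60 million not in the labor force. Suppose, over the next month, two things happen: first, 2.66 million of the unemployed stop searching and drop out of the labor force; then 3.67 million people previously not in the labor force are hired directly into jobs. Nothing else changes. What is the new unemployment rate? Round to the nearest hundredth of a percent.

New unemployment rate ≈ 2.69%.

Initially, labor force = 104.00 + 5.64 = 109.64 million, so u = 5.64/109.64 = 5.14%.
After the first change, unemployed and labor force both fall by 2.66 → E = 104.00, U = 2.98, labor force = 106.98 million.
After the second change, employed and labor force both rise by 3.67; unemployed unchanged → E = 107.67, U = 2.98, labor force = 110.65 million.
New unemployment rate = 2.98 / 110.65 = 2.69%.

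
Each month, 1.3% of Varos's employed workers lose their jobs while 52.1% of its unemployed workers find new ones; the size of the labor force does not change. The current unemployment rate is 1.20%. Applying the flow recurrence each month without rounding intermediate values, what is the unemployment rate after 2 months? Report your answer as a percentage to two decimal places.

Unemployment rate after two months ≈ 2.17%.

With a fixed labor force, u_{t+1} = u_t + s·(1−u_t) − f·u_t = u_t·(1−s−f) + s.
Here 1−s−f = 0.466 and s = 0.013.
u_1 = 0.012000 × 0.466 + 0.013 = 0.018592.
u_2 = 0.018592 × 0.466 + 0.013 = 0.021664.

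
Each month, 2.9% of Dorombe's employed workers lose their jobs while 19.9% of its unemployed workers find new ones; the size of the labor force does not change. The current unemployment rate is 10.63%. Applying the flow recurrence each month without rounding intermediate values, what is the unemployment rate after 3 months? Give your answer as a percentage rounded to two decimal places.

With a fixed labor force, u_{t+1} = u_t + s·(1−u_t) − f·u_t = u_t·(1−s−f) + s.
Here 1−s−f = 0.772 and s = 0.029.
u_1 = 0.106300 × 0.772 + 0.029 = 0.111064.
u_2 = 0.111064 × 0.772 + 0.029 = 0.114741.
u_3 = 0.114741 × 0.772 + 0.029 = 0.117580.

Unemployment rate after three months ≈ 11.76%.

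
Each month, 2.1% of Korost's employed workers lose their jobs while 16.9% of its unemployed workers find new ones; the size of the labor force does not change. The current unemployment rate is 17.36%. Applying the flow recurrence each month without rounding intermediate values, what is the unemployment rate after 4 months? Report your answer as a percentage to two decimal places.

With a fixed labor force, u_{t+1} = u_t + s·(1−u_t) − f·u_t = u_t·(1−s−f) + s.
Here 1−s−f = 0.810 and s = 0.021.
u_1 = 0.173600 × 0.810 + 0.021 = 0.161616.
u_2 = 0.161616 × 0.810 + 0.021 = 0.151909.
u_3 = 0.151909 × 0.810 + 0.021 = 0.144046.
u_4 = 0.144046 × 0.810 + 0.021 = 0.137677.

Unemployment rate after four months ≈ 13.77%.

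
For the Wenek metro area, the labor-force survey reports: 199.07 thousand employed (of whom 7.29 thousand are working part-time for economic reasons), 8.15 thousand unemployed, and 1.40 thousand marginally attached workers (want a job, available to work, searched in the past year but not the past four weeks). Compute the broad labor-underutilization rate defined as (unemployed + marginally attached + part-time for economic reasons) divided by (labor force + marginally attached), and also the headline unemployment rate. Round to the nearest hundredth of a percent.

Broad underutilization rate ≈ 8.07%; headline unemployment rate ≈ 3.93%.

Labor force = 199.07 + 8.15 = 207.22 thousand.
Numerator = 8.15 + 1.40 + 7.29 = 16.84 thousand.
Denominator = 207.22 + 1.40 = 208.62 thousand.
Broad rate = 16.84 / 208.62 = 8.07%.
Headline unemployment rate = 8.15 / 207.22 = 3.93%.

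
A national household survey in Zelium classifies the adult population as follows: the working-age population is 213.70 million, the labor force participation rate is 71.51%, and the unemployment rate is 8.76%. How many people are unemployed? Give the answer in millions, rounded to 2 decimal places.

About 13.39 million are unemployed.

Labor force = 0.7151 × 213.70 = 152.82 million.
Unemployed = 0.0876 × 152.82 ≈ 13.39 million.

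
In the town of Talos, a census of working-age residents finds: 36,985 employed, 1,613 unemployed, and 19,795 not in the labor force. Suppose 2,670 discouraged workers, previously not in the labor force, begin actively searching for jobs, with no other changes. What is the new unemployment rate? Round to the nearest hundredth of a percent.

New unemployment rate ≈ 10.38%.

Initially, labor force = 36,985 + 1,613 = 38,598, so u = 1,613/38,598 = 4.18%.
After the change, unemployed and labor force both rise by 2,670 → E = 36,985, U = 4,283, labor force = 41,268.
New unemployment rate = 4,283 / 41,268 = 10.38%.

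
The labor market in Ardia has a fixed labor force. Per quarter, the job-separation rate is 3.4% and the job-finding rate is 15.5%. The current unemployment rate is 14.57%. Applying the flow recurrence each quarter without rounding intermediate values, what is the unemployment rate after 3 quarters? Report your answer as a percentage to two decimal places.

Unemployment rate after three quarters ≈ 16.17%.

With a fixed labor force, u_{t+1} = u_t + s·(1−u_t) − f·u_t = u_t·(1−s−f) + s.
Here 1−s−f = 0.811 and s = 0.034.
u_1 = 0.145700 × 0.811 + 0.034 = 0.152163.
u_2 = 0.152163 × 0.811 + 0.034 = 0.157404.
u_3 = 0.157404 × 0.811 + 0.034 = 0.161655.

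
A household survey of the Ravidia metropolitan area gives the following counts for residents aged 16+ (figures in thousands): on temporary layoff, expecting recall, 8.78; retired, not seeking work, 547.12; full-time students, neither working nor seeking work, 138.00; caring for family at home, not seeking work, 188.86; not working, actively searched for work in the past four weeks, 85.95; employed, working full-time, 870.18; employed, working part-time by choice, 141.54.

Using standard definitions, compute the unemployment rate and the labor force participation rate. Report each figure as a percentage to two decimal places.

Employed = 870.18 + 141.54 = 1,011.72 thousand.
Unemployed = 8.78 + 85.95 = 94.73 thousand (jobless and actively searching, or on temporary layoff).
Labor force = 1,011.72 + 94.73 = 1,106.45 thousand.
Not in labor force = 547.12 + 138.00 + 188.86 = 873.98 thousand (those not working and not actively searching are outside the labor force).
Civilian working-age population = 1,106.45 + 873.98 = 1,980.43 thousand.
Unemployment rate = 94.73 / 1,106.45 = 8.56%.
Labor force participation rate = 1,106.45 / 1,980.43 = 55.87%.

Unemployment rate ≈ 8.56%; labor force participation rate ≈ 55.87%.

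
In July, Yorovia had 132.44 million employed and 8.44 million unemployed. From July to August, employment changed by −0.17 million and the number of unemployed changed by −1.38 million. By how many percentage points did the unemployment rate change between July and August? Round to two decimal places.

July: labor force = 132.44 + 8.44 = 140.88; u = 8.44/140.88 = 5.99%.
August: labor force = 132.27 + 7.06 = 139.33; u = 7.06/139.33 = 5.07%.
Change = 5.07% − 5.99% = −0.92 pp.

The unemployment rate changed by −0.92 percentage points.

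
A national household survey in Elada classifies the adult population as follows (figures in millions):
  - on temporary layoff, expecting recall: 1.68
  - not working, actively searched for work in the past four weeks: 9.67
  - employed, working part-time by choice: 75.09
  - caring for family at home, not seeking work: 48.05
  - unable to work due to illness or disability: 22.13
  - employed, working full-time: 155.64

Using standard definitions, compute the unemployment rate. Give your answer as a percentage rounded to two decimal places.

Employed = 75.09 + 155.64 = 230.73 million.
Unemployed = 1.68 + 9.67 = 11.35 million (jobless and actively searching, or on temporary layoff).
Labor force = 230.73 + 11.35 = 242.08 million.
Unemployment rate = 11.35 / 242.08 = 4.69%.

Unemployment rate ≈ 4.69%.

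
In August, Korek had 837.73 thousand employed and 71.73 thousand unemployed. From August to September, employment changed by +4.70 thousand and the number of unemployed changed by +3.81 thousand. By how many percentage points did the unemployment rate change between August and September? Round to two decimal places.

August: labor force = 837.73 + 71.73 = 909.46; u = 71.73/909.46 = 7.89%.
September: labor force = 842.43 + 75.54 = 917.97; u = 75.54/917.97 = 8.23%.
Change = 8.23% − 7.89% = +0.34 pp.

The unemployment rate changed by +0.34 percentage points.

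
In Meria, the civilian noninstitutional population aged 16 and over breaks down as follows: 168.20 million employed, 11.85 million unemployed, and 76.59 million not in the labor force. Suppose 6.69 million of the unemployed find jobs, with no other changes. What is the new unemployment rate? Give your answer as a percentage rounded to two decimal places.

Initially, labor force = 168.20 + 11.85 = 180.05 million, so u = 11.85/180.05 = 6.58%.
After the change, unemployed falls and employed rises by 6.69; labor force unchanged → E = 174.89, U = 5.16, labor force = 180.05 million.
New unemployment rate = 5.16 / 180.05 = 2.87%.

New unemployment rate ≈ 2.87%.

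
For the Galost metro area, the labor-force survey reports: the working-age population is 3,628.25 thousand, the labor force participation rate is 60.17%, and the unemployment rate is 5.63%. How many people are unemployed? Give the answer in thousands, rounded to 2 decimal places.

Labor force = 0.6017 × 3,628.25 = 2,183.12 thousand.
Unemployed = 0.0563 × 2,183.12 ≈ 122.91 thousand.

About 122.91 thousand are unemployed.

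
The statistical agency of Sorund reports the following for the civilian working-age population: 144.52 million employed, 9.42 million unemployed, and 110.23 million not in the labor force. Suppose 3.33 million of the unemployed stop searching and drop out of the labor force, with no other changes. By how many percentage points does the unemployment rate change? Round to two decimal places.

The unemployment rate changes by −2.08 percentage points.

Initially, labor force = 144.52 + 9.42 = 153.94 million, so u = 9.42/153.94 = 6.12%.
After the change, unemployed and labor force both fall by 3.33 → E = 144.52, U = 6.09, labor force = 150.61 million.
New unemployment rate = 6.09 / 150.61 = 4.04%.
Change = 4.04% − 6.12% = −2.08 percentage points.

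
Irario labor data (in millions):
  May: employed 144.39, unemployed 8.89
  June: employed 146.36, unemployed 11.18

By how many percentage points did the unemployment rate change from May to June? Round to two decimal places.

May: labor force = 144.39 + 8.89 = 153.28; u = 8.89/153.28 = 5.80%.
June: labor force = 146.36 + 11.18 = 157.54; u = 11.18/157.54 = 7.10%.
Change = 7.10% − 5.80% = +1.30 pp.

The unemployment rate changed by +1.30 percentage points.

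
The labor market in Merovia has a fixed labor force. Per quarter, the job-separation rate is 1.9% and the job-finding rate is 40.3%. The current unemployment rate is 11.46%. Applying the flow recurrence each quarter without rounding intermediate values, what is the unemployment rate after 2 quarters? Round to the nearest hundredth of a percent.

With a fixed labor force, u_{t+1} = u_t + s·(1−u_t) − f·u_t = u_t·(1−s−f) + s.
Here 1−s−f = 0.578 and s = 0.019.
u_1 = 0.114600 × 0.578 + 0.019 = 0.085239.
u_2 = 0.085239 × 0.578 + 0.019 = 0.068268.

Unemployment rate after two quarters ≈ 6.83%.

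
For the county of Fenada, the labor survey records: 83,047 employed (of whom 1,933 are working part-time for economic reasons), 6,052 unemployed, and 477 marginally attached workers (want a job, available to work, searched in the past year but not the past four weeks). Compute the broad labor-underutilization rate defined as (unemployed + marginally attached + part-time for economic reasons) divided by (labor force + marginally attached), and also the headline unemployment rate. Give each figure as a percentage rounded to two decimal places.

Labor force = 83,047 + 6,052 = 89,099.
Numerator = 6,052 + 477 + 1,933 = 8,462.
Denominator = 89,099 + 477 = 89,576.
Broad rate = 8,462 / 89,576 = 9.45%.
Headline unemployment rate = 6,052 / 89,099 = 6.79%.

Broad underutilization rate ≈ 9.45%; headline unemployment rate ≈ 6.79%.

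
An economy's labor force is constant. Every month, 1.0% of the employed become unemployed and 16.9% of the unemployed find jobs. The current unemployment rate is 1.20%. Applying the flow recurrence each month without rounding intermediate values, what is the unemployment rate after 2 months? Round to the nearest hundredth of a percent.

Unemployment rate after two months ≈ 2.63%.

With a fixed labor force, u_{t+1} = u_t + s·(1−u_t) − f·u_t = u_t·(1−s−f) + s.
Here 1−s−f = 0.821 and s = 0.010.
u_1 = 0.012000 × 0.821 + 0.010 = 0.019852.
u_2 = 0.019852 × 0.821 + 0.010 = 0.026298.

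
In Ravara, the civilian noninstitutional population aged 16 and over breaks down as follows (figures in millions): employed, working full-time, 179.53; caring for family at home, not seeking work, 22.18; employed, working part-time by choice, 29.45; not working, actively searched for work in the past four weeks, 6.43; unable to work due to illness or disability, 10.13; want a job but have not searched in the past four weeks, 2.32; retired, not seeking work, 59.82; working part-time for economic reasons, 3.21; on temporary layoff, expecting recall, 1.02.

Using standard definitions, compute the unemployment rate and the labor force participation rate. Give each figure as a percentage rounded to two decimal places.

Employed = 179.53 + 29.45 + 3.21 = 212.19 million (anyone who worked, including part-time for economic reasons, counts as employed).
Unemployed = 6.43 + 1.02 = 7.45 million (jobless and actively searching, or on temporary layoff).
Labor force = 212.19 + 7.45 = 219.64 million.
Not in labor force = 22.18 + 10.13 + 2.32 + 59.82 = 94.45 million (those not working and not actively searching are outside the labor force — including those who want a job but have given up searching).
Civilian working-age population = 219.64 + 94.45 = 314.09 million.
Unemployment rate = 7.45 / 219.64 = 3.39%.
Labor force participation rate = 219.64 / 314.09 = 69.93%.

Unemployment rate ≈ 3.39%; labor force participation rate ≈ 69.93%.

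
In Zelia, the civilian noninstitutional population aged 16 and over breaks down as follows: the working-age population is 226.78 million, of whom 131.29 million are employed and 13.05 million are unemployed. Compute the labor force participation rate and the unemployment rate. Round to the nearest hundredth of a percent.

Labor force participation rate ≈ 63.65%; unemployment rate ≈ 9.04%.

Labor force = employed + unemployed = 131.29 + 13.05 = 144.34 million.
Unemployment rate = 13.05 / 144.34 = 9.04%.
Labor force participation rate = 144.34 / 226.78 = 63.65%.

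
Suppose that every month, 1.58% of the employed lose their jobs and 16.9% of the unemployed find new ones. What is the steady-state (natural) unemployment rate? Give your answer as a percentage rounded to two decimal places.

Steady-state unemployment rate ≈ 8.55%.

At steady state the flows balance: s·E = f·U, so U/(E+U) = s/(s+f).
u* = 1.58 / (1.58 + 16.9) = 1.58 / 18.48 = 8.55%.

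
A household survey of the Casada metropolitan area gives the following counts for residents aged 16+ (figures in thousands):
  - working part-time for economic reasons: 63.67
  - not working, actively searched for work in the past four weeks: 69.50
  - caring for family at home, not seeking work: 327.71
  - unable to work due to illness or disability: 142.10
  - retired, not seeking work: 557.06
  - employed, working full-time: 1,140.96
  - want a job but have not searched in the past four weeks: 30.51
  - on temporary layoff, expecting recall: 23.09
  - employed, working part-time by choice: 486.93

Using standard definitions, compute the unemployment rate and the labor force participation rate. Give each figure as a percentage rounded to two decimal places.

Unemployment rate ≈ 5.19%; labor force participation rate ≈ 62.79%.

Employed = 63.67 + 1,140.96 + 486.93 = 1,691.56 thousand (anyone who worked, including part-time for economic reasons, counts as employed).
Unemployed = 69.50 + 23.09 = 92.59 thousand (jobless and actively searching, or on temporary layoff).
Labor force = 1,691.56 + 92.59 = 1,784.15 thousand.
Not in labor force = 327.71 + 142.10 + 557.06 + 30.51 = 1,057.38 thousand (those not working and not actively searching are outside the labor force — including those who want a job but have given up searching).
Civilian working-age population = 1,784.15 + 1,057.38 = 2,841.53 thousand.
Unemployment rate = 92.59 / 1,784.15 = 5.19%.
Labor force participation rate = 1,784.15 / 2,841.53 = 62.79%.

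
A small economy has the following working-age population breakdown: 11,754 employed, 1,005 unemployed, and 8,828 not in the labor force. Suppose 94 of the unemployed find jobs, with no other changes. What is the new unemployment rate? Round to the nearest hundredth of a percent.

New unemployment rate ≈ 7.14%.

Initially, labor force = 11,754 + 1,005 = 12,759, so u = 1,005/12,759 = 7.88%.
After the change, unemployed falls and employed rises by 94; labor force unchanged → E = 11,848, U = 911, labor force = 12,759.
New unemployment rate = 911 / 12,759 = 7.14%.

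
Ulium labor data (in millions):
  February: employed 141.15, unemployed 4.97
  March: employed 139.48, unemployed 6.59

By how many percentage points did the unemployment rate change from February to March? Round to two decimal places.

February: labor force = 141.15 + 4.97 = 146.12; u = 4.97/146.12 = 3.40%.
March: labor force = 139.48 + 6.59 = 146.07; u = 6.59/146.07 = 4.51%.
Change = 4.51% − 3.40% = +1.11 pp.

The unemployment rate changed by +1.11 percentage points.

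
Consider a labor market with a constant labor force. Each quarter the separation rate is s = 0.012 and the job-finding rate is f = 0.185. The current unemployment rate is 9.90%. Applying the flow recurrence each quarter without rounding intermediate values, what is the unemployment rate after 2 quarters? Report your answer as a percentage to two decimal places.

Unemployment rate after two quarters ≈ 8.55%.

With a fixed labor force, u_{t+1} = u_t + s·(1−u_t) − f·u_t = u_t·(1−s−f) + s.
Here 1−s−f = 0.803 and s = 0.012.
u_1 = 0.099000 × 0.803 + 0.012 = 0.091497.
u_2 = 0.091497 × 0.803 + 0.012 = 0.085472.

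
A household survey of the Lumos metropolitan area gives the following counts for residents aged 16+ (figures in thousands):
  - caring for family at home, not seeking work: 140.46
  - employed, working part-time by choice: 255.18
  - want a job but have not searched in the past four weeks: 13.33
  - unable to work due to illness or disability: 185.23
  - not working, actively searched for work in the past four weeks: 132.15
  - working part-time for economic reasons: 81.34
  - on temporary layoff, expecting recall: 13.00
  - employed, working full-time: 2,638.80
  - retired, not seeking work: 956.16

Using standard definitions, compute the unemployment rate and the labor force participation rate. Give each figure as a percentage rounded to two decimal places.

Employed = 255.18 + 81.34 + 2,638.80 = 2,975.32 thousand (anyone who worked, including part-time for economic reasons, counts as employed).
Unemployed = 132.15 + 13.00 = 145.15 thousand (jobless and actively searching, or on temporary layoff).
Labor force = 2,975.32 + 145.15 = 3,120.47 thousand.
Not in labor force = 140.46 + 13.33 + 185.23 + 956.16 = 1,295.18 thousand (those not working and not actively searching are outside the labor force — including those who want a job but have given up searching).
Civilian working-age population = 3,120.47 + 1,295.18 = 4,415.65 thousand.
Unemployment rate = 145.15 / 3,120.47 = 4.65%.
Labor force participation rate = 3,120.47 / 4,415.65 = 70.67%.

Unemployment rate ≈ 4.65%; labor force participation rate ≈ 70.67%.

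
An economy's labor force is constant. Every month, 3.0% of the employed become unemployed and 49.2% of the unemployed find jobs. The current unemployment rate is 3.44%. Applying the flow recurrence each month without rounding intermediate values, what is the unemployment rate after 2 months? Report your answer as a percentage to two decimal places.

Unemployment rate after two months ≈ 5.22%.

With a fixed labor force, u_{t+1} = u_t + s·(1−u_t) − f·u_t = u_t·(1−s−f) + s.
Here 1−s−f = 0.478 and s = 0.030.
u_1 = 0.034400 × 0.478 + 0.030 = 0.046443.
u_2 = 0.046443 × 0.478 + 0.030 = 0.052200.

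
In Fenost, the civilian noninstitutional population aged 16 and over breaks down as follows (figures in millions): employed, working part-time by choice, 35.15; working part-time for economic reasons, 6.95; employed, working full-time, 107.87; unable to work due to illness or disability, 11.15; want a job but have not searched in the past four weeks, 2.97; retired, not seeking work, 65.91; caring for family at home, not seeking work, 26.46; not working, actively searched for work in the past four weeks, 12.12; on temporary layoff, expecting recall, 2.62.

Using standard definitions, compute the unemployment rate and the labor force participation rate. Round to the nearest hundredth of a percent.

Unemployment rate ≈ 8.95%; labor force participation rate ≈ 60.73%.

Employed = 35.15 + 6.95 + 107.87 = 149.97 million (anyone who worked, including part-time for economic reasons, counts as employed).
Unemployed = 12.12 + 2.62 = 14.74 million (jobless and actively searching, or on temporary layoff).
Labor force = 149.97 + 14.74 = 164.71 million.
Not in labor force = 11.15 + 2.97 + 65.91 + 26.46 = 106.49 million (those not working and not actively searching are outside the labor force — including those who want a job but have given up searching).
Civilian working-age population = 164.71 + 106.49 = 271.20 million.
Unemployment rate = 14.74 / 164.71 = 8.95%.
Labor force participation rate = 164.71 / 271.20 = 60.73%.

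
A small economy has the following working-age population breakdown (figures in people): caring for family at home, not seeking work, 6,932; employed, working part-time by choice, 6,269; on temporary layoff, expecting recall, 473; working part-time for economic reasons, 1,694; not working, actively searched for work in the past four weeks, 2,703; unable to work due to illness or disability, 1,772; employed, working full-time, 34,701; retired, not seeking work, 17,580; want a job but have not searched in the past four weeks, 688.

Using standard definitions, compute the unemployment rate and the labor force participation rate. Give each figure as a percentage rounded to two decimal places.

Employed = 6,269 + 1,694 + 34,701 = 42,664 (anyone who worked, including part-time for economic reasons, counts as employed).
Unemployed = 473 + 2,703 = 3,176 (jobless and actively searching, or on temporary layoff).
Labor force = 42,664 + 3,176 = 45,840.
Not in labor force = 6,932 + 1,772 + 17,580 + 688 = 26,972 (those not working and not actively searching are outside the labor force — including those who want a job but have given up searching).
Civilian working-age population = 45,840 + 26,972 = 72,812.
Unemployment rate = 3,176 / 45,840 = 6.93%.
Labor force participation rate = 45,840 / 72,812 = 62.96%.

Unemployment rate ≈ 6.93%; labor force participation rate ≈ 62.96%.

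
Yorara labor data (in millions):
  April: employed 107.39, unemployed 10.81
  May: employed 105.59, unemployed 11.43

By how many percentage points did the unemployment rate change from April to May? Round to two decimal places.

The unemployment rate changed by +0.62 percentage points.

April: labor force = 107.39 + 10.81 = 118.20; u = 10.81/118.20 = 9.15%.
May: labor force = 105.59 + 11.43 = 117.02; u = 11.43/117.02 = 9.77%.
Change = 9.77% − 9.15% = +0.62 pp.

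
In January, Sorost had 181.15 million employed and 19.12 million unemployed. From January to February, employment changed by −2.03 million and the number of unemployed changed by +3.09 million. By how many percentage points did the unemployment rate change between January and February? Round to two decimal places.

January: labor force = 181.15 + 19.12 = 200.27; u = 19.12/200.27 = 9.55%.
February: labor force = 179.12 + 22.21 = 201.33; u = 22.21/201.33 = 11.03%.
Change = 11.03% − 9.55% = +1.48 pp.

The unemployment rate changed by +1.48 percentage points.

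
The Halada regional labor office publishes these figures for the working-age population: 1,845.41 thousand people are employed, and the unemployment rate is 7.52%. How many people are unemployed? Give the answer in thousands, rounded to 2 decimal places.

About 150.06 thousand are unemployed.

Let U be the number unemployed. The labor force is E + U, and U/(E+U) = 0.0752.
So U = 0.0752 × 1,845.41 / (1 − 0.0752) = 138.7748 / 0.9248 ≈ 150.06 thousand.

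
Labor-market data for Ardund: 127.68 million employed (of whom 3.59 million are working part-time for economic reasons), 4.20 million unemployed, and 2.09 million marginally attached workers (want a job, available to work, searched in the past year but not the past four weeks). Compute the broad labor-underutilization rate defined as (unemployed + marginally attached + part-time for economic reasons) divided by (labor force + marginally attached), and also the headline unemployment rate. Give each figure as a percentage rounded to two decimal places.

Labor force = 127.68 + 4.20 = 131.88 million.
Numerator = 4.20 + 2.09 + 3.59 = 9.88 million.
Denominator = 131.88 + 2.09 = 133.97 million.
Broad rate = 9.88 / 133.97 = 7.37%.
Headline unemployment rate = 4.20 / 131.88 = 3.18%.

Broad underutilization rate ≈ 7.37%; headline unemployment rate ≈ 3.18%.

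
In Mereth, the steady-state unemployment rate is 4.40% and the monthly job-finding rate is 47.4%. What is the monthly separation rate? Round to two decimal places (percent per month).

Separation rate ≈ 2.18% per month.

From u* = s/(s+f): s = u·f/(1−u).
s = 0.0440 × 47.4 / (1 − 0.0440) = 2.0856 / 0.9560 ≈ 2.18% per month.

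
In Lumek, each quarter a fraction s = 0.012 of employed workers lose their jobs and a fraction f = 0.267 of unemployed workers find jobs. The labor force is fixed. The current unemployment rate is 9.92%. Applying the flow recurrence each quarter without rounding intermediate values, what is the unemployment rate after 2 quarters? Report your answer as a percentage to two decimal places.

Unemployment rate after two quarters ≈ 7.22%.

With a fixed labor force, u_{t+1} = u_t + s·(1−u_t) − f·u_t = u_t·(1−s−f) + s.
Here 1−s−f = 0.721 and s = 0.012.
u_1 = 0.099200 × 0.721 + 0.012 = 0.083523.
u_2 = 0.083523 × 0.721 + 0.012 = 0.072220.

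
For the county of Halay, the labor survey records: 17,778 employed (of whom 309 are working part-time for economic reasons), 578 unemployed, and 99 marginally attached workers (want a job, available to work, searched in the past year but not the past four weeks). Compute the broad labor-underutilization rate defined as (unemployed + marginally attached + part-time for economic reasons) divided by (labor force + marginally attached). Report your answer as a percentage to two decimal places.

Labor force = 17,778 + 578 = 18,356.
Numerator = 578 + 99 + 309 = 986.
Denominator = 18,356 + 99 = 18,455.
Broad rate = 986 / 18,455 = 5.34%.

Broad underutilization rate ≈ 5.34%.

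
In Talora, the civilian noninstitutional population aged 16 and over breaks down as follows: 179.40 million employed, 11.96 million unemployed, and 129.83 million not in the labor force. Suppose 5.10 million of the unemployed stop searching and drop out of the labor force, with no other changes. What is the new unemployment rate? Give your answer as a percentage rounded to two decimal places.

New unemployment rate ≈ 3.68%.

Initially, labor force = 179.40 + 11.96 = 191.36 million, so u = 11.96/191.36 = 6.25%.
After the change, unemployed and labor force both fall by 5.10 → E = 179.40, U = 6.86, labor force = 186.26 million.
New unemployment rate = 6.86 / 186.26 = 3.68%.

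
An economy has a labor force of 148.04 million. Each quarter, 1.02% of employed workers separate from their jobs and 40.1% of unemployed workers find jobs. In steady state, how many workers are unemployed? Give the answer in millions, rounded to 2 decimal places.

About 3.67 million are unemployed in steady state.

Steady-state unemployment rate u* = s/(s+f) = 1.02/(1.02+40.1) = 0.024805.
Unemployed = u* × labor force = 0.024805 × 148.04 ≈ 3.67 million.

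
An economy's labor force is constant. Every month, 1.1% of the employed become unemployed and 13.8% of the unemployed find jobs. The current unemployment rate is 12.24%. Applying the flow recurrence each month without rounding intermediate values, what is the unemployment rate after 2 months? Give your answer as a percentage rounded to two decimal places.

Unemployment rate after two months ≈ 10.90%.

With a fixed labor force, u_{t+1} = u_t + s·(1−u_t) − f·u_t = u_t·(1−s−f) + s.
Here 1−s−f = 0.851 and s = 0.011.
u_1 = 0.122400 × 0.851 + 0.011 = 0.115162.
u_2 = 0.115162 × 0.851 + 0.011 = 0.109003.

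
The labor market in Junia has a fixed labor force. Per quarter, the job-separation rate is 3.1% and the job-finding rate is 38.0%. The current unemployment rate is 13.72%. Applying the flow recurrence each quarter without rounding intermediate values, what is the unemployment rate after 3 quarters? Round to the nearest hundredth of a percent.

Unemployment rate after three quarters ≈ 8.80%.

With a fixed labor force, u_{t+1} = u_t + s·(1−u_t) − f·u_t = u_t·(1−s−f) + s.
Here 1−s−f = 0.589 and s = 0.031.
u_1 = 0.137200 × 0.589 + 0.031 = 0.111811.
u_2 = 0.111811 × 0.589 + 0.031 = 0.096857.
u_3 = 0.096857 × 0.589 + 0.031 = 0.088049.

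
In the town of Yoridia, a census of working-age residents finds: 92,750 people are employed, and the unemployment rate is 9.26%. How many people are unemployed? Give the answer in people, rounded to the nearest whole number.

About 9,465 are unemployed.

Let U be the number unemployed. The labor force is E + U, and U/(E+U) = 0.0926.
So U = 0.0926 × 92,750 / (1 − 0.0926) = 8588.65 / 0.9074 ≈ 9,465.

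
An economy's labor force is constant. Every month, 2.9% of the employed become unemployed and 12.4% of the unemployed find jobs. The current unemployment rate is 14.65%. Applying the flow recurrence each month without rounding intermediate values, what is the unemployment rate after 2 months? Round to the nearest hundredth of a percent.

With a fixed labor force, u_{t+1} = u_t + s·(1−u_t) − f·u_t = u_t·(1−s−f) + s.
Here 1−s−f = 0.847 and s = 0.029.
u_1 = 0.146500 × 0.847 + 0.029 = 0.153085.
u_2 = 0.153085 × 0.847 + 0.029 = 0.158663.

Unemployment rate after two months ≈ 15.87%.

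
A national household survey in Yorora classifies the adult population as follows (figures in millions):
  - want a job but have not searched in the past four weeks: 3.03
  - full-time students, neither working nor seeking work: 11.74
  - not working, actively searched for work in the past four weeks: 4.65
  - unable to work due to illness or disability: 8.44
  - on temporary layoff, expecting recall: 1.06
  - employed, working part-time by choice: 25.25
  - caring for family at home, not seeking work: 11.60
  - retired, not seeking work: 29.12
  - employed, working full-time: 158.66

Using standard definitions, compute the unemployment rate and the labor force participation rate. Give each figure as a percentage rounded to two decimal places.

Unemployment rate ≈ 3.01%; labor force participation rate ≈ 74.79%.

Employed = 25.25 + 158.66 = 183.91 million.
Unemployed = 4.65 + 1.06 = 5.71 million (jobless and actively searching, or on temporary layoff).
Labor force = 183.91 + 5.71 = 189.62 million.
Not in labor force = 3.03 + 11.74 + 8.44 + 11.60 + 29.12 = 63.93 million (those not working and not actively searching are outside the labor force — including those who want a job but have given up searching).
Civilian working-age population = 189.62 + 63.93 = 253.55 million.
Unemployment rate = 5.71 / 189.62 = 3.01%.
Labor force participation rate = 189.62 / 253.55 = 74.79%.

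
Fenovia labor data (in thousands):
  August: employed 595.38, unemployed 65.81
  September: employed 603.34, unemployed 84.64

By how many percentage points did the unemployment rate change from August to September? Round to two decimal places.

The unemployment rate changed by +2.35 percentage points.

August: labor force = 595.38 + 65.81 = 661.19; u = 65.81/661.19 = 9.95%.
September: labor force = 603.34 + 84.64 = 687.98; u = 84.64/687.98 = 12.30%.
Change = 12.30% − 9.95% = +2.35 pp.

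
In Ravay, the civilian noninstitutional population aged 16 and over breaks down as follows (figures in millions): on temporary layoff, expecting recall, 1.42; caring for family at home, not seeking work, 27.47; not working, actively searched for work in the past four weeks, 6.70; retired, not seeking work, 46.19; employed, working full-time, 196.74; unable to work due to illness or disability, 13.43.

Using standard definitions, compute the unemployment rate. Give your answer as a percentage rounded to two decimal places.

Unemployment rate ≈ 3.96%.

Employed = 196.74 million.
Unemployed = 1.42 + 6.70 = 8.12 million (jobless and actively searching, or on temporary layoff).
Labor force = 196.74 + 8.12 = 204.86 million.
Unemployment rate = 8.12 / 204.86 = 3.96%.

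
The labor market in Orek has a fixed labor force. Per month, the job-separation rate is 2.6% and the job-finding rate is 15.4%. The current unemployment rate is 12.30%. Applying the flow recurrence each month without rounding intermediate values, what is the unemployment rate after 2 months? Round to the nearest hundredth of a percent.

Unemployment rate after two months ≈ 13.00%.

With a fixed labor force, u_{t+1} = u_t + s·(1−u_t) − f·u_t = u_t·(1−s−f) + s.
Here 1−s−f = 0.820 and s = 0.026.
u_1 = 0.123000 × 0.820 + 0.026 = 0.126860.
u_2 = 0.126860 × 0.820 + 0.026 = 0.130025.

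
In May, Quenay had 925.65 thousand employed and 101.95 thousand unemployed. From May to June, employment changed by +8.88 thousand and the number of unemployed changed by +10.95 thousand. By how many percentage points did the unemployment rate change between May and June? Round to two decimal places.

The unemployment rate changed by +0.86 percentage points.

May: labor force = 925.65 + 101.95 = 1,027.60; u = 101.95/1,027.60 = 9.92%.
June: labor force = 934.53 + 112.90 = 1,047.43; u = 112.90/1,047.43 = 10.78%.
Change = 10.78% − 9.92% = +0.86 pp.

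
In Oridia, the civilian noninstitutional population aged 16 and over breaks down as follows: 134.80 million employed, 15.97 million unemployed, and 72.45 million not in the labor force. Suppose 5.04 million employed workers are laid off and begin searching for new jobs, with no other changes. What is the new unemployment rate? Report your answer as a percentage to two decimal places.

Initially, labor force = 134.80 + 15.97 = 150.77 million, so u = 15.97/150.77 = 10.59%.
After the change, employed falls and unemployed rises by 5.04; labor force unchanged → E = 129.76, U = 21.01, labor force = 150.77 million.
New unemployment rate = 21.01 / 150.77 = 13.94%.

New unemployment rate ≈ 13.94%.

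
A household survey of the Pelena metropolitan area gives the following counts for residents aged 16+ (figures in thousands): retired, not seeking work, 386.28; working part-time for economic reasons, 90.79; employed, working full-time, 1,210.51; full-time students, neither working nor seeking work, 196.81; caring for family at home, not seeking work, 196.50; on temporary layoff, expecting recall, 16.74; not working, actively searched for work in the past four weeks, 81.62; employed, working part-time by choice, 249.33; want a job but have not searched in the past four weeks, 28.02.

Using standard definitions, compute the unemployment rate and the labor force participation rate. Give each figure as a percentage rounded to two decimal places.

Employed = 90.79 + 1,210.51 + 249.33 = 1,550.63 thousand (anyone who worked, including part-time for economic reasons, counts as employed).
Unemployed = 16.74 + 81.62 = 98.36 thousand (jobless and actively searching, or on temporary layoff).
Labor force = 1,550.63 + 98.36 = 1,648.99 thousand.
Not in labor force = 386.28 + 196.81 + 196.50 + 28.02 = 807.61 thousand (those not working and not actively searching are outside the labor force — including those who want a job but have given up searching).
Civilian working-age population = 1,648.99 + 807.61 = 2,456.60 thousand.
Unemployment rate = 98.36 / 1,648.99 = 5.96%.
Labor force participation rate = 1,648.99 / 2,456.60 = 67.12%.

Unemployment rate ≈ 5.96%; labor force participation rate ≈ 67.12%.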